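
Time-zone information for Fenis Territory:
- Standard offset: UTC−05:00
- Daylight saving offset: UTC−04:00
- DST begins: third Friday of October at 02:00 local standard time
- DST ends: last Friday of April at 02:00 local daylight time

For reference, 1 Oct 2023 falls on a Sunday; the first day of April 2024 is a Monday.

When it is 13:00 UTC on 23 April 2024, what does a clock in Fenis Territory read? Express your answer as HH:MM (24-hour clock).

09:00

1 October 2023 is a Sunday, so the first Friday is October 6 and the third is October 20.
1 April 2024 is a Monday, so Fridays fall on 5, 12, 19, 26; the last is April 26.
At the standard offset (UTC−05:00), 13:00 UTC − 5h = 08:00 Fenis Territory standard time.
Daylight saving runs 20 October 2023 – 26 April 2024; the standard-time date in Fenis Territory, 23 April 2024, is inside that window, so Fenis Territory is at UTC−04:00.
13:00 UTC − 4h = 09:00 local.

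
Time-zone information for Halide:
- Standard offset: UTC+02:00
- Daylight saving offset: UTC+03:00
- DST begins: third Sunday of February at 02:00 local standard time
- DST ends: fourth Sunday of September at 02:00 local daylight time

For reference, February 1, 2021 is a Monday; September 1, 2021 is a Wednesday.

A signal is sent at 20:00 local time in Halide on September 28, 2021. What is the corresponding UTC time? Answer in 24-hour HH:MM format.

18:00

1 February 2021 is a Monday, so the first Sunday is February 7 and the third is February 21.
1 September 2021 is a Wednesday, so the first Sunday is September 5 and the fourth is September 26.
Daylight saving runs 21 February – 26 September; September 28, 2021 is outside that window, so Halide is on standard time at UTC+02:00.
20:00 local − 2h = 18:00 UTC.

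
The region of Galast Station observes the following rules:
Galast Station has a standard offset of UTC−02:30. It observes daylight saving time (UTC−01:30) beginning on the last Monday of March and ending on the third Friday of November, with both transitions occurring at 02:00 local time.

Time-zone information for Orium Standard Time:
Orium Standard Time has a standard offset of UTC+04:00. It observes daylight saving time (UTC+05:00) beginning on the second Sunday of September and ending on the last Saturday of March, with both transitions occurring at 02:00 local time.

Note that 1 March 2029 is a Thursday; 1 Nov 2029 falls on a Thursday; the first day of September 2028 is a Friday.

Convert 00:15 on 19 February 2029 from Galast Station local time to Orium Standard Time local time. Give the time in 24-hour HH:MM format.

07:45

1 March 2029 is a Thursday, so Mondays fall on 5, 12, 19, 26; the last is March 26.
1 November 2029 is a Thursday, so the first Friday is November 2 and the third is November 16.
19 February 2029 is outside the daylight-saving period (26 March – 16 November), so Galast Station is on standard time, UTC−02:30.
00:15 Galast Station + 2h30m = 02:45 UTC.
1 September 2028 is a Friday, so the first Sunday is September 3 and the second is September 10.
1 March 2029 is a Thursday, so Saturdays fall on 3, 10, 17, 24, 31; the last is March 31.
At the standard offset (UTC+04:00), 02:45 UTC + 4h = 06:45 Orium Standard Time standard time.
The standard-time date in Orium Standard Time, 19 February 2029, falls between 10 September 2028 and 31 March 2029, so daylight saving is in effect and Orium Standard Time is at UTC+05:00.
02:45 UTC + 5h = 07:45 Orium Standard Time.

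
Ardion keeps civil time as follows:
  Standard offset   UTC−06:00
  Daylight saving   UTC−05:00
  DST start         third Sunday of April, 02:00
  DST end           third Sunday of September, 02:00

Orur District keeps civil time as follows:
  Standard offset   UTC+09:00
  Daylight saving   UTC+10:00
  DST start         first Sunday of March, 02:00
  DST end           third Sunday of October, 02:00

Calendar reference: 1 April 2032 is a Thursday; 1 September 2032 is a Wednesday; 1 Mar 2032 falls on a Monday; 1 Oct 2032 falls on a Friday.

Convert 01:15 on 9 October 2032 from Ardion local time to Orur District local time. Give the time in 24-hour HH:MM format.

17:15

1 April 2032 is a Thursday, so the first Sunday is April 4 and the third is April 18.
1 September 2032 is a Wednesday, so the first Sunday is September 5 and the third is September 19.
9 October 2032 is outside the daylight-saving period (18 April – 19 September), so Ardion is on standard time, UTC−06:00.
01:15 Ardion + 6h = 07:15 UTC.
1 March 2032 is a Monday, so the first Sunday is March 7.
1 October 2032 is a Friday, so the first Sunday is October 3 and the third is October 17.
At the standard offset (UTC+09:00), 07:15 UTC + 9h = 16:15 Orur District standard time.
The standard-time date in Orur District, 9 October 2032, falls between 7 March and 17 October, so daylight saving is in effect and Orur District is at UTC+10:00.
07:15 UTC + 10h = 17:15 Orur District.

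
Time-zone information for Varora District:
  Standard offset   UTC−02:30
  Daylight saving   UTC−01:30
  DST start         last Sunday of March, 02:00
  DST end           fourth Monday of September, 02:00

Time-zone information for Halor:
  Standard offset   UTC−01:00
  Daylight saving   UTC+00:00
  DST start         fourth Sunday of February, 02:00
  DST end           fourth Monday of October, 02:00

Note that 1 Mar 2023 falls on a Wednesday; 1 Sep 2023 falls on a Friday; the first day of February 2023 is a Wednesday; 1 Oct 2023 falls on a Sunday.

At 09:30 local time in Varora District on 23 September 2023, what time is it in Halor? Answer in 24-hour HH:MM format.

1 March 2023 is a Wednesday, so Sundays fall on 5, 12, 19, 26; the last is March 26.
1 September 2023 is a Friday, so the first Monday is September 4 and the fourth is September 25.
Daylight saving runs 26 March – 25 September; 23 September 2023 is inside that window, so Varora District is at UTC−01:30.
09:30 Varora District + 1h30m = 11:00 UTC.
1 February 2023 is a Wednesday, so the first Sunday is February 5 and the fourth is February 26.
1 October 2023 is a Sunday, so the first Monday is October 2 and the fourth is October 23.
At the standard offset (UTC−01:00), 11:00 UTC − 1h = 10:00 Halor standard time.
Daylight saving runs 26 February – 23 October; the standard-time date in Halor, 23 September 2023, is inside that window, so Halor is at UTC+00:00.
11:00 UTC + 0h = 11:00 Halor.

11:00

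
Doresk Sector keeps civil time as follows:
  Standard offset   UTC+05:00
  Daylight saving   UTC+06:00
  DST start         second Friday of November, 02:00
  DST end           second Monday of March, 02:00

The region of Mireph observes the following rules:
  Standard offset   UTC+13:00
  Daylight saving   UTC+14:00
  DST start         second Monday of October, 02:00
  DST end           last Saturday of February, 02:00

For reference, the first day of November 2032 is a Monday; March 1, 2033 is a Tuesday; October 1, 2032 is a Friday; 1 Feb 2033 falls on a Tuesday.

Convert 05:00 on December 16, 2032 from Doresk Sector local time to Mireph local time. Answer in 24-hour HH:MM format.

13:00

1 November 2032 is a Monday, so the first Friday is November 5 and the second is November 12.
1 March 2033 is a Tuesday, so the first Monday is March 7 and the second is March 14.
December 16, 2032 falls between 12 November 2032 and 14 March 2033, so daylight saving is in effect and Doresk Sector is at UTC+06:00.
05:00 Doresk Sector − 6h = 23:00 UTC (rolling into the previous day, 15 December 2032).
1 October 2032 is a Friday, so the first Monday is October 4 and the second is October 11.
1 February 2033 is a Tuesday, so Saturdays fall on 5, 12, 19, 26; the last is February 26.
At the standard offset (UTC+13:00), 23:00 UTC + 13h = 12:00 Mireph standard time (rolling into the next day, 16 December 2032).
The standard-time date in Mireph, December 16, 2032, lies within the daylight-saving period (11 October 2032 – 26 February 2033), so Mireph is on daylight time, UTC+14:00.
23:00 UTC + 14h = 13:00 Mireph (rolling into the next day, 16 December 2032).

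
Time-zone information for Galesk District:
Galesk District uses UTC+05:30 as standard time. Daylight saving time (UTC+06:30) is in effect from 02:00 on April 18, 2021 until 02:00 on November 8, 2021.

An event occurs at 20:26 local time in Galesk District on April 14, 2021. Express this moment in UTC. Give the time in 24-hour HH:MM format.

14:56

April 14, 2021 is outside the daylight-saving period (18 April – 8 November), so Galesk District is on standard time, UTC+05:30.
20:26 local − 5h30m = 14:56 UTC.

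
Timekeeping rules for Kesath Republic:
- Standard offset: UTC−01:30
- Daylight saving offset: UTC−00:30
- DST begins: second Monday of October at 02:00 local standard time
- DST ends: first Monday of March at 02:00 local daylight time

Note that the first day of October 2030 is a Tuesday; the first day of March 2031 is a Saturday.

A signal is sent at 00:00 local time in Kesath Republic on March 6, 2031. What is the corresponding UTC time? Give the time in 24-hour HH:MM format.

01:30

1 October 2030 is a Tuesday, so the first Monday is October 7 and the second is October 14.
1 March 2031 is a Saturday, so the first Monday is March 3.
March 6, 2031 is outside the daylight-saving period (14 October 2030 – 3 March 2031), so Kesath Republic is on standard time, UTC−01:30.
00:00 local + 1h30m = 01:30 UTC.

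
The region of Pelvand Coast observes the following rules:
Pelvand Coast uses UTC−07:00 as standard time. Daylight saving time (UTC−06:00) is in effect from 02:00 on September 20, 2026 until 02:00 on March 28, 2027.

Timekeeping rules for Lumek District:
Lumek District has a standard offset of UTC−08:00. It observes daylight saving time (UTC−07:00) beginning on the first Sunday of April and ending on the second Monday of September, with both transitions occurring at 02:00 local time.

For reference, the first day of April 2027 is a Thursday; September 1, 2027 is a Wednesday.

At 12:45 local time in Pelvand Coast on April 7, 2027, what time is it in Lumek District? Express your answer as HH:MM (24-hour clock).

April 7, 2027 does not fall between 20 September 2026 and 28 March 2027, so daylight saving is not in effect and Pelvand Coast is at UTC−07:00.
12:45 Pelvand Coast + 7h = 19:45 UTC.
1 April 2027 is a Thursday, so the first Sunday is April 4.
1 September 2027 is a Wednesday, so the first Monday is September 6 and the second is September 13.
At the standard offset (UTC−08:00), 19:45 UTC − 8h = 11:45 Lumek District standard time.
The standard-time date in Lumek District, April 7, 2027, falls between 4 April and 13 September, so daylight saving is in effect and Lumek District is at UTC−07:00.
19:45 UTC − 7h = 12:45 Lumek District.

12:45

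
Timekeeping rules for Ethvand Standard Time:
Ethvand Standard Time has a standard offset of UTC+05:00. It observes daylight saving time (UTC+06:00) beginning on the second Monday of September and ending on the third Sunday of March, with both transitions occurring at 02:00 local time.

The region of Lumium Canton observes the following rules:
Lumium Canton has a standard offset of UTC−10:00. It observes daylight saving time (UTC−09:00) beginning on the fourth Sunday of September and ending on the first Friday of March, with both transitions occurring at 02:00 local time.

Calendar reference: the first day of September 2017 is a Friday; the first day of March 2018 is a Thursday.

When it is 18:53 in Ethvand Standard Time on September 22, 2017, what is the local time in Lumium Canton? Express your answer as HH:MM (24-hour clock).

1 September 2017 is a Friday, so the first Monday is September 4 and the second is September 11.
1 March 2018 is a Thursday, so the first Sunday is March 4 and the third is March 18.
Daylight saving runs 11 September 2017 – 18 March 2018; September 22, 2017 is inside that window, so Ethvand Standard Time is at UTC+06:00.
18:53 Ethvand Standard Time − 6h = 12:53 UTC.
1 September 2017 is a Friday, so the first Sunday is September 3 and the fourth is September 24.
1 March 2018 is a Thursday, so the first Friday is March 2.
At the standard offset (UTC−10:00), 12:53 UTC − 10h = 02:53 Lumium Canton standard time.
The standard-time date in Lumium Canton, September 22, 2017, is outside the daylight-saving period (24 September 2017 – 2 March 2018), so Lumium Canton is on standard time, UTC−10:00.
12:53 UTC − 10h = 02:53 Lumium Canton.

02:53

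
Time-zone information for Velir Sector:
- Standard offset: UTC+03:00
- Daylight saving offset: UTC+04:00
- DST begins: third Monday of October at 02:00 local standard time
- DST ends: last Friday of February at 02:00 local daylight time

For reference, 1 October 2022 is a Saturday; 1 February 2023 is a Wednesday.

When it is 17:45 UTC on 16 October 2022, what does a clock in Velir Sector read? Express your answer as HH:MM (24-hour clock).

20:45

1 October 2022 is a Saturday, so the first Monday is October 3 and the third is October 17.
1 February 2023 is a Wednesday, so Fridays fall on 3, 10, 17, 24; the last is February 24.
At the standard offset (UTC+03:00), 17:45 UTC + 3h = 20:45 Velir Sector standard time.
Daylight saving runs 17 October 2022 – 24 February 2023; the standard-time date in Velir Sector, 16 October 2022, is outside that window, so Velir Sector is on standard time at UTC+03:00.
17:45 UTC + 3h = 20:45 local.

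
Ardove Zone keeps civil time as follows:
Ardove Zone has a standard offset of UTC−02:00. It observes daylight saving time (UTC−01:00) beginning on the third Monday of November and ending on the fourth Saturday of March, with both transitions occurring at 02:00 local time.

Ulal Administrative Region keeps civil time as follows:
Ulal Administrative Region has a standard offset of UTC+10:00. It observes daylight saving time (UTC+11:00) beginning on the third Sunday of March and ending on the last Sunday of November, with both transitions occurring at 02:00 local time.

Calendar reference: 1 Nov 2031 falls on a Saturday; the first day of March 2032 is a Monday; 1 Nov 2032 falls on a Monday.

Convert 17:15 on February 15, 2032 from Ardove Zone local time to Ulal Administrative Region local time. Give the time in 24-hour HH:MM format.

1 November 2031 is a Saturday, so the first Monday is November 3 and the third is November 17.
1 March 2032 is a Monday, so the first Saturday is March 6 and the fourth is March 27.
Daylight saving runs 17 November 2031 – 27 March 2032; February 15, 2032 is inside that window, so Ardove Zone is at UTC−01:00.
17:15 Ardove Zone + 1h = 18:15 UTC.
1 March 2032 is a Monday, so the first Sunday is March 7 and the third is March 21.
1 November 2032 is a Monday, so Sundays fall on 7, 14, 21, 28; the last is November 28.
At the standard offset (UTC+10:00), 18:15 UTC + 10h = 04:15 Ulal Administrative Region standard time (rolling into the next day, 16 February 2032).
The standard-time date in Ulal Administrative Region, February 16, 2032, does not fall between 21 March and 28 November, so daylight saving is not in effect and Ulal Administrative Region is at UTC+10:00.
18:15 UTC + 10h = 04:15 Ulal Administrative Region (rolling into the next day, 16 February 2032).

04:15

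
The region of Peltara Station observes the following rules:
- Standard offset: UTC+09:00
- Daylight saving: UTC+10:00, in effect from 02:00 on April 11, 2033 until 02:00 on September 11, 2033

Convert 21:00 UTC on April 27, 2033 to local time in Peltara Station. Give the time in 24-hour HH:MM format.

At the standard offset (UTC+09:00), 21:00 UTC + 9h = 06:00 Peltara Station standard time (rolling into the next day, 28 April 2033).
The standard-time date in Peltara Station, April 28, 2033, lies within the daylight-saving period (11 April – 11 September), so Peltara Station is on daylight time, UTC+10:00.
21:00 UTC + 10h = 07:00 local (rolling into the next day, 28 April 2033).

07:00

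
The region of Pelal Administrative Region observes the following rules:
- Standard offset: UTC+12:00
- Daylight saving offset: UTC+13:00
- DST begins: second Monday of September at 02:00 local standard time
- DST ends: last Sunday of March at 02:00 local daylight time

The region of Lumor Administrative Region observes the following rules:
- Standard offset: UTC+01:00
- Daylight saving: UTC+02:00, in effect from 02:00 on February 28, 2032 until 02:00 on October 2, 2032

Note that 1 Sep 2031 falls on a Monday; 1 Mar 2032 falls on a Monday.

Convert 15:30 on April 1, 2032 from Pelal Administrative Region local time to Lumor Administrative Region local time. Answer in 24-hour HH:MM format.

1 September 2031 is a Monday, so the first Monday is September 1 and the second is September 8.
1 March 2032 is a Monday, so Sundays fall on 7, 14, 21, 28; the last is March 28.
Daylight saving runs 8 September 2031 – 28 March 2032; April 1, 2032 is outside that window, so Pelal Administrative Region is on standard time at UTC+12:00.
15:30 Pelal Administrative Region − 12h = 03:30 UTC.
At the standard offset (UTC+01:00), 03:30 UTC + 1h = 04:30 Lumor Administrative Region standard time.
The standard-time date in Lumor Administrative Region, April 1, 2032, falls between 28 February and 2 October, so daylight saving is in effect and Lumor Administrative Region is at UTC+02:00.
03:30 UTC + 2h = 05:30 Lumor Administrative Region.

05:30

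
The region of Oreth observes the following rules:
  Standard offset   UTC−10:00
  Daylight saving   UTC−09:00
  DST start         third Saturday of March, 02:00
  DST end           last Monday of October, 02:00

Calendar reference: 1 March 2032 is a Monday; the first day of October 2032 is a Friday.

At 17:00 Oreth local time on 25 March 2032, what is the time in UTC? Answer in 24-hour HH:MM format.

02:00

1 March 2032 is a Monday, so the first Saturday is March 6 and the third is March 20.
1 October 2032 is a Friday, so Mondays fall on 4, 11, 18, 25; the last is October 25.
25 March 2032 falls between 20 March and 25 October, so daylight saving is in effect and Oreth is at UTC−09:00.
17:00 local + 9h = 02:00 UTC (rolling into the next day, 26 March 2032).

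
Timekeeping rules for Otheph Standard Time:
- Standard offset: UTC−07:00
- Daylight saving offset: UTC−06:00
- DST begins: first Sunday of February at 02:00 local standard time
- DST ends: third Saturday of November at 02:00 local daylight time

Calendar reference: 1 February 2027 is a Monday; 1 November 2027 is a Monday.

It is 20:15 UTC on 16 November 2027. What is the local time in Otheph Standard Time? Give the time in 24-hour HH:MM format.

1 February 2027 is a Monday, so the first Sunday is February 7.
1 November 2027 is a Monday, so the first Saturday is November 6 and the third is November 20.
At the standard offset (UTC−07:00), 20:15 UTC − 7h = 13:15 Otheph Standard Time standard time.
Daylight saving runs 7 February – 20 November; the standard-time date in Otheph Standard Time, 16 November 2027, is inside that window, so Otheph Standard Time is at UTC−06:00.
20:15 UTC − 6h = 14:15 local.

14:15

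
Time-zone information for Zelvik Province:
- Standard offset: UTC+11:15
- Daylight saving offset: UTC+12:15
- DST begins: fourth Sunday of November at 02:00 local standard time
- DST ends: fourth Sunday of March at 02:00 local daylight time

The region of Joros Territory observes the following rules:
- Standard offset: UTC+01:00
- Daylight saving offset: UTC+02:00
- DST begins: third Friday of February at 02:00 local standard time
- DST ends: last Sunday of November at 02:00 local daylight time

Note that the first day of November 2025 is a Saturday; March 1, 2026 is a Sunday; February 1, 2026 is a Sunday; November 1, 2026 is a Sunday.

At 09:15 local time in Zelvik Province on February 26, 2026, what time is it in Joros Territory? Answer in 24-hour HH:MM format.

23:00

1 November 2025 is a Saturday, so the first Sunday is November 2 and the fourth is November 23.
1 March 2026 is a Sunday, so the first Sunday is March 1 and the fourth is March 22.
February 26, 2026 lies within the daylight-saving period (23 November 2025 – 22 March 2026), so Zelvik Province is on daylight time, UTC+12:15.
09:15 Zelvik Province − 12h15m = 21:00 UTC (rolling into the previous day, 25 February 2026).
1 February 2026 is a Sunday, so the first Friday is February 6 and the third is February 20.
1 November 2026 is a Sunday, so Sundays fall on 1, 8, 15, 22, 29; the last is November 29.
At the standard offset (UTC+01:00), 21:00 UTC + 1h = 22:00 Joros Territory standard time.
The standard-time date in Joros Territory, February 25, 2026, lies within the daylight-saving period (20 February – 29 November), so Joros Territory is on daylight time, UTC+02:00.
21:00 UTC + 2h = 23:00 Joros Territory.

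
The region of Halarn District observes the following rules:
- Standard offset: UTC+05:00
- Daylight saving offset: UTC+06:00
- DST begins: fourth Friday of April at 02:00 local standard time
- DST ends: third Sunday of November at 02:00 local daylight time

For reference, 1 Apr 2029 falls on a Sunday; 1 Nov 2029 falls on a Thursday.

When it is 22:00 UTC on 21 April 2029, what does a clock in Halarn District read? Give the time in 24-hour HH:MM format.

1 April 2029 is a Sunday, so the first Friday is April 6 and the fourth is April 27.
1 November 2029 is a Thursday, so the first Sunday is November 4 and the third is November 18.
At the standard offset (UTC+05:00), 22:00 UTC + 5h = 03:00 Halarn District standard time (rolling into the next day, 22 April 2029).
The standard-time date in Halarn District, 22 April 2029, is outside the daylight-saving period (27 April – 18 November), so Halarn District is on standard time, UTC+05:00.
22:00 UTC + 5h = 03:00 local (rolling into the next day, 22 April 2029).

03:00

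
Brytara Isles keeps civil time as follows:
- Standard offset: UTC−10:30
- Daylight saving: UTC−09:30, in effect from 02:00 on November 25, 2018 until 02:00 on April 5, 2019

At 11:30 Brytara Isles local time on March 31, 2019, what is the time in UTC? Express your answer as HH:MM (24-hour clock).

21:00

March 31, 2019 lies within the daylight-saving period (25 November 2018 – 5 April 2019), so Brytara Isles is on daylight time, UTC−09:30.
11:30 local + 9h30m = 21:00 UTC.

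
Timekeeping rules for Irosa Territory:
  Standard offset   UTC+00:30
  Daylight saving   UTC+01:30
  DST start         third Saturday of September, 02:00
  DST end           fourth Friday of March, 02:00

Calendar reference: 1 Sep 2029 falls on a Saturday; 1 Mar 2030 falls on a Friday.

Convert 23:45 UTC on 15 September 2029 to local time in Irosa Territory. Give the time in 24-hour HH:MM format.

01:15

1 September 2029 is a Saturday, so the first Saturday is September 1 and the third is September 15.
1 March 2030 is a Friday, so the first Friday is March 1 and the fourth is March 22.
At the standard offset (UTC+00:30), 23:45 UTC + 0h30m = 00:15 Irosa Territory standard time (rolling into the next day, 16 September 2029).
Daylight saving runs 15 September 2029 – 22 March 2030; the standard-time date in Irosa Territory, 16 September 2029, is inside that window, so Irosa Territory is at UTC+01:30.
23:45 UTC + 1h30m = 01:15 local (rolling into the next day, 16 September 2029).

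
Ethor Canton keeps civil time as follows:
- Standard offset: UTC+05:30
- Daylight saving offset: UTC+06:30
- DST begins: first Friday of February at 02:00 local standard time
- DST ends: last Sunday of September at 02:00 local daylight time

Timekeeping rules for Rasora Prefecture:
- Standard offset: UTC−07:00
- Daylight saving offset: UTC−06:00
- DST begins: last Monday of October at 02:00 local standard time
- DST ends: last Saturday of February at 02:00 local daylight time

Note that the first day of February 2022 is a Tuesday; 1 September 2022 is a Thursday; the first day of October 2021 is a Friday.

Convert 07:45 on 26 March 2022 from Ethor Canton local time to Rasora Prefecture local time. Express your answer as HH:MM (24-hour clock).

18:15

1 February 2022 is a Tuesday, so the first Friday is February 4.
1 September 2022 is a Thursday, so Sundays fall on 4, 11, 18, 25; the last is September 25.
26 March 2022 lies within the daylight-saving period (4 February – 25 September), so Ethor Canton is on daylight time, UTC+06:30.
07:45 Ethor Canton − 6h30m = 01:15 UTC.
1 October 2021 is a Friday, so Mondays fall on 4, 11, 18, 25; the last is October 25.
1 February 2022 is a Tuesday, so Saturdays fall on 5, 12, 19, 26; the last is February 26.
At the standard offset (UTC−07:00), 01:15 UTC − 7h = 18:15 Rasora Prefecture standard time (rolling into the previous day, 25 March 2022).
The standard-time date in Rasora Prefecture, 25 March 2022, does not fall between 25 October 2021 and 26 February 2022, so daylight saving is not in effect and Rasora Prefecture is at UTC−07:00.
01:15 UTC − 7h = 18:15 Rasora Prefecture (rolling into the previous day, 25 March 2022).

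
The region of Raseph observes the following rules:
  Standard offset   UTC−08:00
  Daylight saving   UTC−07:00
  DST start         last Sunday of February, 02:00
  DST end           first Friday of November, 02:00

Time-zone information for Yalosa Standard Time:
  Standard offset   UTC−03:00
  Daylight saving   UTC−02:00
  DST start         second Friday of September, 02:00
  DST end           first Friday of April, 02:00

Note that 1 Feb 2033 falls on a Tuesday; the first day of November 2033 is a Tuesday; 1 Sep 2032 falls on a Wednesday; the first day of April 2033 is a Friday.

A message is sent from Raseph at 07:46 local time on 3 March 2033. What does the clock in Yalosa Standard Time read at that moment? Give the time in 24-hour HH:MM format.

1 February 2033 is a Tuesday, so Sundays fall on 6, 13, 20, 27; the last is February 27.
1 November 2033 is a Tuesday, so the first Friday is November 4.
Daylight saving runs 27 February – 4 November; 3 March 2033 is inside that window, so Raseph is at UTC−07:00.
07:46 Raseph + 7h = 14:46 UTC.
1 September 2032 is a Wednesday, so the first Friday is September 3 and the second is September 10.
1 April 2033 is a Friday, so the first Friday is April 1.
At the standard offset (UTC−03:00), 14:46 UTC − 3h = 11:46 Yalosa Standard Time standard time.
Daylight saving runs 10 September 2032 – 1 April 2033; the standard-time date in Yalosa Standard Time, 3 March 2033, is inside that window, so Yalosa Standard Time is at UTC−02:00.
14:46 UTC − 2h = 12:46 Yalosa Standard Time.

12:46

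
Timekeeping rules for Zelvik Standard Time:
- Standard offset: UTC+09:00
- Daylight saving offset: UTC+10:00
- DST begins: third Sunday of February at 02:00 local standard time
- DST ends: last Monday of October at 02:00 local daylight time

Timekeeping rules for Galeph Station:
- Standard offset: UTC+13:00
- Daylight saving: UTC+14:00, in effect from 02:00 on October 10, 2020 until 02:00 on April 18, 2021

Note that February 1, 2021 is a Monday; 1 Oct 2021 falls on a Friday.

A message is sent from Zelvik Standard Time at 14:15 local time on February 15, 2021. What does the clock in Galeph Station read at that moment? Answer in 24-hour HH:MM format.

1 February 2021 is a Monday, so the first Sunday is February 7 and the third is February 21.
1 October 2021 is a Friday, so Mondays fall on 4, 11, 18, 25; the last is October 25.
February 15, 2021 is outside the daylight-saving period (21 February – 25 October), so Zelvik Standard Time is on standard time, UTC+09:00.
14:15 Zelvik Standard Time − 9h = 05:15 UTC.
At the standard offset (UTC+13:00), 05:15 UTC + 13h = 18:15 Galeph Station standard time.
The standard-time date in Galeph Station, February 15, 2021, falls between 10 October 2020 and 18 April 2021, so daylight saving is in effect and Galeph Station is at UTC+14:00.
05:15 UTC + 14h = 19:15 Galeph Station.

19:15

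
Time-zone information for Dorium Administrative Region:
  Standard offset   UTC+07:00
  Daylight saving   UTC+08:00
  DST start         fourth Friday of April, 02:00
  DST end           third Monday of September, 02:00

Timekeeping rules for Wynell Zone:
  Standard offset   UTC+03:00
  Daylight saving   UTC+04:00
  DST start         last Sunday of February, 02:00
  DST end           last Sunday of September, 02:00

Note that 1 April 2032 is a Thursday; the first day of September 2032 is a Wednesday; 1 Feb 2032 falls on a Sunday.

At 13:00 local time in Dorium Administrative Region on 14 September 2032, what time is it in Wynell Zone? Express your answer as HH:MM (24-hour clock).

1 April 2032 is a Thursday, so the first Friday is April 2 and the fourth is April 23.
1 September 2032 is a Wednesday, so the first Monday is September 6 and the third is September 20.
Daylight saving runs 23 April – 20 September; 14 September 2032 is inside that window, so Dorium Administrative Region is at UTC+08:00.
13:00 Dorium Administrative Region − 8h = 05:00 UTC.
1 February 2032 is a Sunday, so Sundays fall on 1, 8, 15, 22, 29; the last is February 29.
1 September 2032 is a Wednesday, so Sundays fall on 5, 12, 19, 26; the last is September 26.
At the standard offset (UTC+03:00), 05:00 UTC + 3h = 08:00 Wynell Zone standard time.
The standard-time date in Wynell Zone, 14 September 2032, falls between 29 February and 26 September, so daylight saving is in effect and Wynell Zone is at UTC+04:00.
05:00 UTC + 4h = 09:00 Wynell Zone.

09:00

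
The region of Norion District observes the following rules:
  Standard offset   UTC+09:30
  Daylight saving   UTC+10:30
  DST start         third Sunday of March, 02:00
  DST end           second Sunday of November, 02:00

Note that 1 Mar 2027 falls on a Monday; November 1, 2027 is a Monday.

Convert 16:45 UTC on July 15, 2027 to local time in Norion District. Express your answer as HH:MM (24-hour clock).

1 March 2027 is a Monday, so the first Sunday is March 7 and the third is March 21.
1 November 2027 is a Monday, so the first Sunday is November 7 and the second is November 14.
At the standard offset (UTC+09:30), 16:45 UTC + 9h30m = 02:15 Norion District standard time (rolling into the next day, 16 July 2027).
The standard-time date in Norion District, July 16, 2027, lies within the daylight-saving period (21 March – 14 November), so Norion District is on daylight time, UTC+10:30.
16:45 UTC + 10h30m = 03:15 local (rolling into the next day, 16 July 2027).

03:15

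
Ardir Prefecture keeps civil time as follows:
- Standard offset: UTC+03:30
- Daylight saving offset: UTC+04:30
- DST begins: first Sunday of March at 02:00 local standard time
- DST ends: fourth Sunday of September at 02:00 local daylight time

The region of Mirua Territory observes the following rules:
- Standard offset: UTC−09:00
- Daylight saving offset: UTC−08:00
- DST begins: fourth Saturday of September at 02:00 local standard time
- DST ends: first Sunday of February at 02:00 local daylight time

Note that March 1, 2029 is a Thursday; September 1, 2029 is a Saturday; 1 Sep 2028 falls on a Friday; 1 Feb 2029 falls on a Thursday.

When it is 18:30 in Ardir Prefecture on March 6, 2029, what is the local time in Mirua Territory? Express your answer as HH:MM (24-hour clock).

05:00

1 March 2029 is a Thursday, so the first Sunday is March 4.
1 September 2029 is a Saturday, so the first Sunday is September 2 and the fourth is September 23.
March 6, 2029 falls between 4 March and 23 September, so daylight saving is in effect and Ardir Prefecture is at UTC+04:30.
18:30 Ardir Prefecture − 4h30m = 14:00 UTC.
1 September 2028 is a Friday, so the first Saturday is September 2 and the fourth is September 23.
1 February 2029 is a Thursday, so the first Sunday is February 4.
At the standard offset (UTC−09:00), 14:00 UTC − 9h = 05:00 Mirua Territory standard time.
The standard-time date in Mirua Territory, March 6, 2029, is outside the daylight-saving period (23 September 2028 – 4 February 2029), so Mirua Territory is on standard time, UTC−09:00.
14:00 UTC − 9h = 05:00 Mirua Territory.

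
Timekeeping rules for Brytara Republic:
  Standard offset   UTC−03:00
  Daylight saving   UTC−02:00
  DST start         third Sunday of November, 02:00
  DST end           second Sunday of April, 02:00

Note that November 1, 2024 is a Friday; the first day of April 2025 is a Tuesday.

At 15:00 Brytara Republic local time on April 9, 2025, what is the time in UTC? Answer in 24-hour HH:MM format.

1 November 2024 is a Friday, so the first Sunday is November 3 and the third is November 17.
1 April 2025 is a Tuesday, so the first Sunday is April 6 and the second is April 13.
April 9, 2025 lies within the daylight-saving period (17 November 2024 – 13 April 2025), so Brytara Republic is on daylight time, UTC−02:00.
15:00 local + 2h = 17:00 UTC.

17:00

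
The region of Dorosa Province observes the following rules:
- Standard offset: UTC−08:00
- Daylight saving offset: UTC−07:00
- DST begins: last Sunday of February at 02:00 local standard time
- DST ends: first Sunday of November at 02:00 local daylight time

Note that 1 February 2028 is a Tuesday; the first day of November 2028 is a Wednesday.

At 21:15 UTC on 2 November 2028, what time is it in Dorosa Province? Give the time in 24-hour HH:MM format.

1 February 2028 is a Tuesday, so Sundays fall on 6, 13, 20, 27; the last is February 27.
1 November 2028 is a Wednesday, so the first Sunday is November 5.
At the standard offset (UTC−08:00), 21:15 UTC − 8h = 13:15 Dorosa Province standard time.
The standard-time date in Dorosa Province, 2 November 2028, lies within the daylight-saving period (27 February – 5 November), so Dorosa Province is on daylight time, UTC−07:00.
21:15 UTC − 7h = 14:15 local.

14:15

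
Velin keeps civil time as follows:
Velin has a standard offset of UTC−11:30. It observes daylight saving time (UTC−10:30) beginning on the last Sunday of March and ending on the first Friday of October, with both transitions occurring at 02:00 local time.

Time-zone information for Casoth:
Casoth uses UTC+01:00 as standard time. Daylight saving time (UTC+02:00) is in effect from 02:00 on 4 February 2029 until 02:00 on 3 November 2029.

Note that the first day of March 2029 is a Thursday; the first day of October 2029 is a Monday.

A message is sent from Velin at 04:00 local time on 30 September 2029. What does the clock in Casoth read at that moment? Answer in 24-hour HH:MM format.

16:30

1 March 2029 is a Thursday, so Sundays fall on 4, 11, 18, 25; the last is March 25.
1 October 2029 is a Monday, so the first Friday is October 5.
30 September 2029 falls between 25 March and 5 October, so daylight saving is in effect and Velin is at UTC−10:30.
04:00 Velin + 10h30m = 14:30 UTC.
At the standard offset (UTC+01:00), 14:30 UTC + 1h = 15:30 Casoth standard time.
Daylight saving runs 4 February – 3 November; the standard-time date in Casoth, 30 September 2029, is inside that window, so Casoth is at UTC+02:00.
14:30 UTC + 2h = 16:30 Casoth.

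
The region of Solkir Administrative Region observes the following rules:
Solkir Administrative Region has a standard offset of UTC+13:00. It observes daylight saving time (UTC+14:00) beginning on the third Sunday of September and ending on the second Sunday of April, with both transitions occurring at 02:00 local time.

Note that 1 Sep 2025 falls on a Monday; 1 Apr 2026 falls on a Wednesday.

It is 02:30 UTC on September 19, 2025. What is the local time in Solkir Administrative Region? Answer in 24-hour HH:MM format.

15:30

1 September 2025 is a Monday, so the first Sunday is September 7 and the third is September 21.
1 April 2026 is a Wednesday, so the first Sunday is April 5 and the second is April 12.
At the standard offset (UTC+13:00), 02:30 UTC + 13h = 15:30 Solkir Administrative Region standard time.
The standard-time date in Solkir Administrative Region, September 19, 2025, is outside the daylight-saving period (21 September 2025 – 12 April 2026), so Solkir Administrative Region is on standard time, UTC+13:00.
02:30 UTC + 13h = 15:30 local.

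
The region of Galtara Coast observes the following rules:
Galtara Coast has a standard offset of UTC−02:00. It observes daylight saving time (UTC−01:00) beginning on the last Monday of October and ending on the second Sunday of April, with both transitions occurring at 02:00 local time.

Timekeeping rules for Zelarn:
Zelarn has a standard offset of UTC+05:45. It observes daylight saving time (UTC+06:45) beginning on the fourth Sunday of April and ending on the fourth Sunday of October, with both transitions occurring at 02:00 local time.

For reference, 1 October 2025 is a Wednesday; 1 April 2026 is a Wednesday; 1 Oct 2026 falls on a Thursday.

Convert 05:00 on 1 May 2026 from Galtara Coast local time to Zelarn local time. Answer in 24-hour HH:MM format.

1 October 2025 is a Wednesday, so Mondays fall on 6, 13, 20, 27; the last is October 27.
1 April 2026 is a Wednesday, so the first Sunday is April 5 and the second is April 12.
Daylight saving runs 27 October 2025 – 12 April 2026; 1 May 2026 is outside that window, so Galtara Coast is on standard time at UTC−02:00.
05:00 Galtara Coast + 2h = 07:00 UTC.
1 April 2026 is a Wednesday, so the first Sunday is April 5 and the fourth is April 26.
1 October 2026 is a Thursday, so the first Sunday is October 4 and the fourth is October 25.
At the standard offset (UTC+05:45), 07:00 UTC + 5h45m = 12:45 Zelarn standard time.
The standard-time date in Zelarn, 1 May 2026, lies within the daylight-saving period (26 April – 25 October), so Zelarn is on daylight time, UTC+06:45.
07:00 UTC + 6h45m = 13:45 Zelarn.

13:45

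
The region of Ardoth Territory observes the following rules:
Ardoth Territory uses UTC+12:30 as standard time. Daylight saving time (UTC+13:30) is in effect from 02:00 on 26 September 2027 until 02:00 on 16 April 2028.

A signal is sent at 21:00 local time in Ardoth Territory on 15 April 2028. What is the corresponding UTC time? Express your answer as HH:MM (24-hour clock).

15 April 2028 falls between 26 September 2027 and 16 April 2028, so daylight saving is in effect and Ardoth Territory is at UTC+13:30.
21:00 local − 13h30m = 07:30 UTC.

07:30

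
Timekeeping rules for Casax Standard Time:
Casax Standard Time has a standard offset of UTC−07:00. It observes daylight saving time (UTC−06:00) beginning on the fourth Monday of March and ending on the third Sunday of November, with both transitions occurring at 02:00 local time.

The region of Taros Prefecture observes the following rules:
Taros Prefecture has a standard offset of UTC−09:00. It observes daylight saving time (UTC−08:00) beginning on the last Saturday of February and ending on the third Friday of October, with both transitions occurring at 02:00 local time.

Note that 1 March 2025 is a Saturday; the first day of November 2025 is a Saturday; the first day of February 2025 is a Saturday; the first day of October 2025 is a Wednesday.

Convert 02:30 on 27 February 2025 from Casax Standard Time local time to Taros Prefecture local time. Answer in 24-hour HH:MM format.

01:30

1 March 2025 is a Saturday, so the first Monday is March 3 and the fourth is March 24.
1 November 2025 is a Saturday, so the first Sunday is November 2 and the third is November 16.
Daylight saving runs 24 March – 16 November; 27 February 2025 is outside that window, so Casax Standard Time is on standard time at UTC−07:00.
02:30 Casax Standard Time + 7h = 09:30 UTC.
1 February 2025 is a Saturday, so Saturdays fall on 1, 8, 15, 22; the last is February 22.
1 October 2025 is a Wednesday, so the first Friday is October 3 and the third is October 17.
At the standard offset (UTC−09:00), 09:30 UTC − 9h = 00:30 Taros Prefecture standard time.
The standard-time date in Taros Prefecture, 27 February 2025, lies within the daylight-saving period (22 February – 17 October), so Taros Prefecture is on daylight time, UTC−08:00.
09:30 UTC − 8h = 01:30 Taros Prefecture.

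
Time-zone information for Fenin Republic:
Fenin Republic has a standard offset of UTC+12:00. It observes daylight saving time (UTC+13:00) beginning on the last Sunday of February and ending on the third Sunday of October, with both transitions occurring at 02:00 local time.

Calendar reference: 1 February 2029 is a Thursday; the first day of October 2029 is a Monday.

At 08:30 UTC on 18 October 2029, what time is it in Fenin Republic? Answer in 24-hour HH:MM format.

21:30

1 February 2029 is a Thursday, so Sundays fall on 4, 11, 18, 25; the last is February 25.
1 October 2029 is a Monday, so the first Sunday is October 7 and the third is October 21.
At the standard offset (UTC+12:00), 08:30 UTC + 12h = 20:30 Fenin Republic standard time.
The standard-time date in Fenin Republic, 18 October 2029, lies within the daylight-saving period (25 February – 21 October), so Fenin Republic is on daylight time, UTC+13:00.
08:30 UTC + 13h = 21:30 local.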